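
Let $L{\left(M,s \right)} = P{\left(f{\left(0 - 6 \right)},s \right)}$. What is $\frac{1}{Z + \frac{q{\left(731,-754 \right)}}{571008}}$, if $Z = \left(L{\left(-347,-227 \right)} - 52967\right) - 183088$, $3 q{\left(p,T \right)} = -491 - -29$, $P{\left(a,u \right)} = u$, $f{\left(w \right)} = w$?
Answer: $- \frac{285504}{67459456205} \approx -4.2322 \cdot 10^{-6}$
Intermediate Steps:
$L{\left(M,s \right)} = s$
$q{\left(p,T \right)} = -154$ ($q{\left(p,T \right)} = \frac{-491 - -29}{3} = \frac{-491 + 29}{3} = \frac{1}{3} \left(-462\right) = -154$)
$Z = -236282$ ($Z = \left(-227 - 52967\right) - 183088 = -53194 - 183088 = -236282$)
$\frac{1}{Z + \frac{q{\left(731,-754 \right)}}{571008}} = \frac{1}{-236282 - \frac{154}{571008}} = \frac{1}{-236282 - \frac{77}{285504}} = \frac{1}{- \frac{67459456205}{285504}} = - \frac{285504}{67459456205}$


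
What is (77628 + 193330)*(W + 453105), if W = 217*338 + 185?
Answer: 142696237288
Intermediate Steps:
W = 73531 (W = 73346 + 185 = 73531)
(77628 + 193330)*(W + 453105) = (77628 + 193330)*(73531 + 453105) = 270958*526636 = 142696237288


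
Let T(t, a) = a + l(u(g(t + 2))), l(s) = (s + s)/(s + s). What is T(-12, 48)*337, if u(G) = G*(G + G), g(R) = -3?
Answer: 16513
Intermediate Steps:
u(G) = 2*G² (u(G) = G*(2*G) = 2*G²)
l(s) = 1 (l(s) = (2*s)/((2*s)) = (2*s)*(1/(2*s)) = 1)
T(t, a) = 1 + a (T(t, a) = a + 1 = 1 + a)
T(-12, 48)*337 = (1 + 48)*337 = 49*337 = 16513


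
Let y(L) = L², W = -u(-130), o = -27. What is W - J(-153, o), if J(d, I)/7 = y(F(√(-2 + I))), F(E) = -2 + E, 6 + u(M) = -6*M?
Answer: -599 + 28*I*√29 ≈ -599.0 + 150.78*I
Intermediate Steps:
u(M) = -6 - 6*M
W = -774 (W = -(-6 - 6*(-130)) = -(-6 + 780) = -1*774 = -774)
J(d, I) = 7*(-2 + √(-2 + I))²
W - J(-153, o) = -774 - 7*(-2 + √(-2 - 27))² = -774 - 7*(-2 + √(-29))² = -774 - 7*(-2 + I*√29)²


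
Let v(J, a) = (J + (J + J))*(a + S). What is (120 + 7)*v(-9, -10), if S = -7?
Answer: 58293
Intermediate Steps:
v(J, a) = 3*J*(-7 + a) (v(J, a) = (J + (J + J))*(a - 7) = (J + 2*J)*(-7 + a) = (3*J)*(-7 + a) = 3*J*(-7 + a))
(120 + 7)*v(-9, -10) = (120 + 7)*(3*(-9)*(-7 - 10)) = 127*(3*(-9)*(-17)) = 127*459 = 58293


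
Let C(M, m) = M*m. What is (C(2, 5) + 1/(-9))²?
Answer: 7921/81 ≈ 97.790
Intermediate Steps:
(C(2, 5) + 1/(-9))² = (2*5 + 1/(-9))² = (10 - ⅑)² = (89/9)² = 7921/81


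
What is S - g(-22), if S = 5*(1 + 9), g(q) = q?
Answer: 72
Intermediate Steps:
S = 50 (S = 5*10 = 50)
S - g(-22) = 50 - 1*(-22) = 50 + 22 = 72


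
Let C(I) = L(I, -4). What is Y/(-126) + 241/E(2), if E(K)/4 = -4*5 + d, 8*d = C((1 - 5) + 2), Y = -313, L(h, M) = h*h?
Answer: -496/819 ≈ -0.60562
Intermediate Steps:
L(h, M) = h**2
C(I) = I**2
d = 1/2 (d = ((1 - 5) + 2)**2/8 = (-4 + 2)**2/8 = (1/8)*(-2)**2 = (1/8)*4 = 1/2 ≈ 0.50000)
E(K) = -78 (E(K) = 4*(-4*5 + 1/2) = 4*(-20 + 1/2) = 4*(-39/2) = -78)
Y/(-126) + 241/E(2) = -313/(-126) + 241/(-78) = -313*(-1/126) + 241*(-1/78) = 313/126 - 241/78 = -496/819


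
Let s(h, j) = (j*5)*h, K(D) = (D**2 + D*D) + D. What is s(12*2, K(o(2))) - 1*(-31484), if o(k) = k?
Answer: 32684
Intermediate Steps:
K(D) = D + 2*D**2 (K(D) = (D**2 + D**2) + D = 2*D**2 + D = D + 2*D**2)
s(h, j) = 5*h*j (s(h, j) = (5*j)*h = 5*h*j)
s(12*2, K(o(2))) - 1*(-31484) = 5*(12*2)*(2*(1 + 2*2)) - 1*(-31484) = 5*24*(2*(1 + 4)) + 31484 = 5*24*(2*5) + 31484 = 5*24*10 + 31484 = 1200 + 31484 = 32684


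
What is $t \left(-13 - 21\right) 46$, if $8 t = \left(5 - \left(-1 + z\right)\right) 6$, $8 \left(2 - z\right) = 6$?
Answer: $- \frac{22287}{4} \approx -5571.8$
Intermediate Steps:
$z = \frac{5}{4}$ ($z = 2 - \frac{3}{4} = \frac{5}{4} \approx 1.25$)
$t = \frac{57}{16}$ ($t = \frac{\left(5 + \left(1 - \frac{5}{4}\right)\right) 6}{8} = \frac{\left(5 - \frac{1}{4}\right) 6}{8} = \frac{\frac{19}{4} \cdot 6}{8} = \frac{1}{8} \cdot \frac{57}{2} = \frac{57}{16} \approx 3.5625$)
$t \left(-13 - 21\right) 46 = \frac{57 \left(-13 - 21\right)}{16} \cdot 46 = \frac{57}{16} \left(-34\right) 46 = \left(- \frac{969}{8}\right) 46 = - \frac{22287}{4}$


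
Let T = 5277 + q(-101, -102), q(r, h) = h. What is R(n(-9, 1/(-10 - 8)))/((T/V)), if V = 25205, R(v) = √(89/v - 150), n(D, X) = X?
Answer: 10082*I*√438/1035 ≈ 203.87*I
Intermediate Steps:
R(v) = √(-150 + 89/v)
T = 5175 (T = 5277 - 102 = 5175)
R(n(-9, 1/(-10 - 8)))/((T/V)) = √(-150 + 89/(1/(-10 - 8)))/((5175/25205)) = √(-150 + 89/(1/(-18)))/((5175*(1/25205))) = √(-150 + 89/(-1/18))/(1035/5041) = √(-150 + 89*(-18))*(5041/1035) = √(-150 - 1602)*(5041/1035) = √(-1752)*(5041/1035) = (2*I*√438)*(5041/1035) = 10082*I*√438/1035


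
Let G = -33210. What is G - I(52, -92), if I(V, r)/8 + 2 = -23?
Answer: -33010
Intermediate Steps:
I(V, r) = -200 (I(V, r) = -16 + 8*(-23) = -16 - 184 = -200)
G - I(52, -92) = -33210 - 1*(-200) = -33210 + 200 = -33010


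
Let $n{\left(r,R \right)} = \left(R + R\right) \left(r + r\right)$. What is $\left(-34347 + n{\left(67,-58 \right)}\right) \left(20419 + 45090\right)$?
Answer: $-3268309519$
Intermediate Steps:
$n{\left(r,R \right)} = 4 R r$ ($n{\left(r,R \right)} = 2 R 2 r = 4 R r$)
$\left(-34347 + n{\left(67,-58 \right)}\right) \left(20419 + 45090\right) = \left(-34347 + 4 \left(-58\right) 67\right) \left(20419 + 45090\right) = \left(-34347 - 15544\right) 65509 = \left(-49891\right) 65509 = -3268309519$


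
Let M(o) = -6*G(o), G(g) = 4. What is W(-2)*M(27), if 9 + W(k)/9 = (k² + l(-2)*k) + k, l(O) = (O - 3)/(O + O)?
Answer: 2052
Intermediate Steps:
l(O) = (-3 + O)/(2*O) (l(O) = (-3 + O)/((2*O)) = (-3 + O)*(1/(2*O)) = (-3 + O)/(2*O))
W(k) = -81 + 9*k² + 81*k/4 (W(k) = -81 + 9*((k² + ((½)*(-3 - 2)/(-2))*k) + k) = -81 + 9*((k² + ((½)*(-½)*(-5))*k) + k) = -81 + 9*((k² + 5*k/4) + k) = -81 + 9*(k² + 9*k/4) = -81 + (9*k² + 81*k/4) = -81 + 9*k² + 81*k/4)
M(o) = -24 (M(o) = -6*4 = -24)
W(-2)*M(27) = (-81 + 9*(-2)² + (81/4)*(-2))*(-24) = (-81 + 9*4 - 81/2)*(-24) = (-81 + 36 - 81/2)*(-24) = -171/2*(-24) = 2052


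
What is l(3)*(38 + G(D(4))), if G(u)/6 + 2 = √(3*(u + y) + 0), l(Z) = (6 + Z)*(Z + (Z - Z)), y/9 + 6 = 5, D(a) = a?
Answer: 702 + 162*I*√15 ≈ 702.0 + 627.42*I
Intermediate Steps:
y = -9 (y = -54 + 9*5 = -54 + 45 = -9)
l(Z) = Z*(6 + Z) (l(Z) = (6 + Z)*(Z + 0) = (6 + Z)*Z = Z*(6 + Z))
G(u) = -12 + 6*√(-27 + 3*u) (G(u) = -12 + 6*√(3*(u - 9) + 0) = -12 + 6*√(3*(-9 + u) + 0) = -12 + 6*√((-27 + 3*u) + 0) = -12 + 6*√(-27 + 3*u))
l(3)*(38 + G(D(4))) = (3*(6 + 3))*(38 + (-12 + 6*√(-27 + 3*4))) = (3*9)*(38 + (-12 + 6*√(-27 + 12))) = 27*(38 + (-12 + 6*√(-15))) = 27*(38 + (-12 + 6*(I*√15))) = 27*(38 + (-12 + 6*I*√15)) = 27*(26 + 6*I*√15) = 702 + 162*I*√15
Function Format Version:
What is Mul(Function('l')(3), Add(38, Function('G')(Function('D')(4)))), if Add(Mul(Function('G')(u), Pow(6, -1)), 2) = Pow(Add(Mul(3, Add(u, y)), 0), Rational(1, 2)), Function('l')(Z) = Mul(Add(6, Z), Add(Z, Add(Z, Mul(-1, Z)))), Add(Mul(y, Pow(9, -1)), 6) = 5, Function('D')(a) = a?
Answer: Add(702, Mul(162, I, Pow(15, Rational(1, 2)))) ≈ Add(702.00, Mul(627.42, I))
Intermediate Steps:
y = -9 (y = Add(-54, Mul(9, 5)) = Add(-54, 45) = -9)
Function('l')(Z) = Mul(Z, Add(6, Z)) (Function('l')(Z) = Mul(Add(6, Z), Add(Z, 0)) = Mul(Add(6, Z), Z) = Mul(Z, Add(6, Z)))
Function('G')(u) = Add(-12, Mul(6, Pow(Add(-27, Mul(3, u)), Rational(1, 2)))) (Function('G')(u) = Add(-12, Mul(6, Pow(Add(Mul(3, Add(u, -9)), 0), Rational(1, 2)))) = Add(-12, Mul(6, Pow(Add(Mul(3, Add(-9, u)), 0), Rational(1, 2)))) = Add(-12, Mul(6, Pow(Add(Add(-27, Mul(3, u)), 0), Rational(1, 2)))) = Add(-12, Mul(6, Pow(Add(-27, Mul(3, u)), Rational(1, 2)))))
Mul(Function('l')(3), Add(38, Function('G')(Function('D')(4)))) = Mul(Mul(3, Add(6, 3)), Add(38, Add(-12, Mul(6, Pow(Add(-27, Mul(3, 4)), Rational(1, 2)))))) = Mul(Mul(3, 9), Add(38, Add(-12, Mul(6, Pow(Add(-27, 12), Rational(1, 2)))))) = Mul(27, Add(38, Add(-12, Mul(6, Pow(-15, Rational(1, 2)))))) = Mul(27, Add(38, Add(-12, Mul(6, Mul(I, Pow(15, Rational(1, 2))))))) = Mul(27, Add(38, Add(-12, Mul(6, I, Pow(15, Rational(1, 2)))))) = Mul(27, Add(26, Mul(6, I, Pow(15, Rational(1, 2))))) = Add(702, Mul(162, I, Pow(15, Rational(1, 2))))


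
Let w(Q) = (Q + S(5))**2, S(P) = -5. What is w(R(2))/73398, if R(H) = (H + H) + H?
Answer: 1/73398 ≈ 1.3624e-5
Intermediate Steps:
R(H) = 3*H (R(H) = 2*H + H = 3*H)
w(Q) = (-5 + Q)**2 (w(Q) = (Q - 5)**2 = (-5 + Q)**2)
w(R(2))/73398 = (-5 + 3*2)**2/73398 = (-5 + 6)**2*(1/73398) = 1**2*(1/73398) = 1*(1/73398) = 1/73398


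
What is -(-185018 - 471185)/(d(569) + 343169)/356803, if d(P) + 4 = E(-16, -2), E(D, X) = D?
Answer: 656203/122436592647 ≈ 5.3595e-6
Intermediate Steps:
d(P) = -20 (d(P) = -4 - 16 = -20)
-(-185018 - 471185)/(d(569) + 343169)/356803 = -(-185018 - 471185)/(-20 + 343169)/356803 = -(-656203)/343149*(1/356803) = -1*(-656203/343149)*(1/356803) = (656203/343149)*(1/356803) = 656203/122436592647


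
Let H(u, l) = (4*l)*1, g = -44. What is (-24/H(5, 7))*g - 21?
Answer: 117/7 ≈ 16.714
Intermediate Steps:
H(u, l) = 4*l
(-24/H(5, 7))*g - 21 = -24/(4*7)*(-44) - 21 = -24/28*(-44) - 21 = -24*1/28*(-44) - 21 = -6/7*(-44) - 21 = 264/7 - 21 = 117/7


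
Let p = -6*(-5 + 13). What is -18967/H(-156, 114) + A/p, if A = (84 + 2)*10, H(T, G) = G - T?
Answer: -47609/540 ≈ -88.165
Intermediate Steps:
p = -48 (p = -6*8 = -48)
A = 860 (A = 86*10 = 860)
-18967/H(-156, 114) + A/p = -18967/(114 - 1*(-156)) + 860/(-48) = -18967/(114 + 156) + 860*(-1/48) = -18967/270 - 215/12 = -47609/540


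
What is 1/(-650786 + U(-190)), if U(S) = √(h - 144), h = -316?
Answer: -325393/211761209128 - I*√115/211761209128 ≈ -1.5366e-6 - 5.0641e-11*I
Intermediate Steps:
U(S) = 2*I*√115 (U(S) = √(-316 - 144) = √(-460) = 2*I*√115)
1/(-650786 + U(-190)) = 1/(-650786 + 2*I*√115)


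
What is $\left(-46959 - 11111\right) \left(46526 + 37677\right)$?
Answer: $-4889668210$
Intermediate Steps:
$\left(-46959 - 11111\right) \left(46526 + 37677\right) = \left(-58070\right) 84203 = -4889668210$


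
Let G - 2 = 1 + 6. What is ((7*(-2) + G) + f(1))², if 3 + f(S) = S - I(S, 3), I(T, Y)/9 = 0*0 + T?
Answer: 256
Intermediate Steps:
G = 9 (G = 2 + (1 + 6) = 2 + 7 = 9)
I(T, Y) = 9*T (I(T, Y) = 9*(0*0 + T) = 9*(0 + T) = 9*T)
f(S) = -3 - 8*S (f(S) = -3 + (S - 9*S) = -3 - 8*S)
((7*(-2) + G) + f(1))² = ((7*(-2) + 9) + (-3 - 8*1))² = ((-14 + 9) + (-3 - 8))² = (-5 - 11)² = (-16)² = 256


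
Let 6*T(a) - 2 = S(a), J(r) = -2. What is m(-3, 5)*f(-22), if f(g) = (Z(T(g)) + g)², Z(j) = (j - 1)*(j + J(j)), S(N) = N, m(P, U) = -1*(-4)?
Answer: 400/81 ≈ 4.9383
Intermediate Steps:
m(P, U) = 4
T(a) = ⅓ + a/6
Z(j) = (-1 + j)*(-2 + j) (Z(j) = (j - 1)*(j - 2) = (-1 + j)*(-2 + j))
f(g) = (1 + (⅓ + g/6)² + g/2)² (f(g) = ((2 + (⅓ + g/6)² - 3*(⅓ + g/6)) + g)² = ((2 + (⅓ + g/6)² + (-1 - g/2)) + g)² = ((1 + (⅓ + g/6)² - g/2) + g)² = (1 + (⅓ + g/6)² + g/2)²)
m(-3, 5)*f(-22) = 4*((36 + (2 - 22)² + 18*(-22))²/1296) = 4*((36 + (-20)² - 396)²/1296) = 4*((36 + 400 - 396)²/1296) = 4*((1/1296)*40²) = 4*((1/1296)*1600) = 4*(100/81) = 400/81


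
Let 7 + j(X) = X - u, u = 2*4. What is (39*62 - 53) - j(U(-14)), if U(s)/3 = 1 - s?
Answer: 2335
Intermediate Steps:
U(s) = 3 - 3*s (U(s) = 3*(1 - s) = 3 - 3*s)
u = 8
j(X) = -15 + X (j(X) = -7 + (X - 1*8) = -7 + (X - 8) = -7 + (-8 + X) = -15 + X)
(39*62 - 53) - j(U(-14)) = (39*62 - 53) - (-15 + (3 - 3*(-14))) = (2418 - 53) - (-15 + (3 + 42)) = 2365 - (-15 + 45) = 2365 - 1*30 = 2365 - 30 = 2335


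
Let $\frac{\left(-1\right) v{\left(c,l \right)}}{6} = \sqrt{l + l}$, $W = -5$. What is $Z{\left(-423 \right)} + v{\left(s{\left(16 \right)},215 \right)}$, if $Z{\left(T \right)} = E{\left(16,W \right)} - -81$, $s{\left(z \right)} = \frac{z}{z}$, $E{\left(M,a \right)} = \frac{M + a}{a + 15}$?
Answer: $\frac{821}{10} - 6 \sqrt{430} \approx -42.319$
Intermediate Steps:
$E{\left(M,a \right)} = \frac{M + a}{15 + a}$
$s{\left(z \right)} = 1$
$v{\left(c,l \right)} = - 6 \sqrt{2} \sqrt{l}$ ($v{\left(c,l \right)} = - 6 \sqrt{l + l} = - 6 \sqrt{2 l} = - 6 \sqrt{2} \sqrt{l}$)
$Z{\left(T \right)} = \frac{821}{10}$ ($Z{\left(T \right)} = \frac{16 - 5}{15 - 5} - -81 = \frac{1}{10} \cdot 11 + 81 = \frac{11}{10} + 81 = \frac{821}{10}$)
$Z{\left(-423 \right)} + v{\left(s{\left(16 \right)},215 \right)} = \frac{821}{10} - 6 \sqrt{2} \sqrt{215} = \frac{821}{10} - 6 \sqrt{430}$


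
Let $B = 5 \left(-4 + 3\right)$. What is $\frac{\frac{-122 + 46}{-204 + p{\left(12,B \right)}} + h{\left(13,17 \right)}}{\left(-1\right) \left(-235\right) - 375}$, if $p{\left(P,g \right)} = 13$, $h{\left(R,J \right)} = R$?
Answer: $- \frac{2559}{26740} \approx -0.095699$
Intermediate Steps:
$B = -5$ ($B = 5 \left(-1\right) = -5$)
$\frac{\frac{-122 + 46}{-204 + p{\left(12,B \right)}} + h{\left(13,17 \right)}}{\left(-1\right) \left(-235\right) - 375} = \frac{\frac{-122 + 46}{-204 + 13} + 13}{\left(-1\right) \left(-235\right) - 375} = \frac{- \frac{76}{-191} + 13}{235 - 375} = \frac{\left(-76\right) \left(- \frac{1}{191}\right) + 13}{-140} = \left(\frac{76}{191} + 13\right) \left(- \frac{1}{140}\right) = \frac{2559}{191} \left(- \frac{1}{140}\right) = - \frac{2559}{26740}$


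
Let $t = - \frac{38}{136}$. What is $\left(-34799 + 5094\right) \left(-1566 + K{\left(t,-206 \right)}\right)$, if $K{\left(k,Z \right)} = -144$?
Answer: $50795550$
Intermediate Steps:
$t = - \frac{19}{68}$ ($t = \left(-38\right) \frac{1}{136} = - \frac{19}{68} \approx -0.27941$)
$\left(-34799 + 5094\right) \left(-1566 + K{\left(t,-206 \right)}\right) = \left(-34799 + 5094\right) \left(-1566 - 144\right) = \left(-29705\right) \left(-1710\right) = 50795550$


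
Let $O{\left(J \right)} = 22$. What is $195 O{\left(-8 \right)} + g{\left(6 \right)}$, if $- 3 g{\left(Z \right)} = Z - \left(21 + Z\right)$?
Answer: $4297$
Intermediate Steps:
$g{\left(Z \right)} = 7$ ($g{\left(Z \right)} = - \frac{Z - \left(21 + Z\right)}{3} = \left(- \frac{1}{3}\right) \left(-21\right) = 7$)
$195 O{\left(-8 \right)} + g{\left(6 \right)} = 195 \cdot 22 + 7 = 4290 + 7 = 4297$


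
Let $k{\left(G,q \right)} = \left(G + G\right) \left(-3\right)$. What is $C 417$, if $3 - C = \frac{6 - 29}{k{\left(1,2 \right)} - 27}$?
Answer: $\frac{10564}{11} \approx 960.36$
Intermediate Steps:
$k{\left(G,q \right)} = - 6 G$ ($k{\left(G,q \right)} = 2 G \left(-3\right) = - 6 G$)
$C = \frac{76}{33}$ ($C = 3 - \frac{6 - 29}{\left(-6\right) 1 - 27} = 3 - - \frac{23}{-6 - 27} = 3 - - \frac{23}{-33} = 3 - \left(-23\right) \left(- \frac{1}{33}\right) = 3 - \frac{23}{33} = \frac{76}{33} \approx 2.303$)
$C 417 = \frac{76}{33} \cdot 417 = \frac{10564}{11}$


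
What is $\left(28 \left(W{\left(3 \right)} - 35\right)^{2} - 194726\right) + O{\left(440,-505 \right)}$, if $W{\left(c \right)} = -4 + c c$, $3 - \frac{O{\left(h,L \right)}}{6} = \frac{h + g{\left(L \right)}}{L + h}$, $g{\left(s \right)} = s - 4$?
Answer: $- \frac{11018434}{65} \approx -1.6951 \cdot 10^{5}$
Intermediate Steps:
$g{\left(s \right)} = -4 + s$
$O{\left(h,L \right)} = 18 - \frac{6 \left(-4 + L + h\right)}{L + h}$ ($O{\left(h,L \right)} = 18 - 6 \frac{h + \left(-4 + L\right)}{L + h} = 18 - 6 \frac{-4 + L + h}{L + h} = 18 - \frac{6 \left(-4 + L + h\right)}{L + h}$)
$W{\left(c \right)} = -4 + c^{2}$
$\left(28 \left(W{\left(3 \right)} - 35\right)^{2} - 194726\right) + O{\left(440,-505 \right)} = \left(28 \left(\left(-4 + 3^{2}\right) - 35\right)^{2} - 194726\right) + \frac{12 \left(2 - 505 + 440\right)}{-505 + 440} = \left(28 \left(\left(-4 + 9\right) - 35\right)^{2} - 194726\right) + 12 \frac{1}{-65} \left(-63\right) = \left(28 \left(5 - 35\right)^{2} - 194726\right) + 12 \left(- \frac{1}{65}\right) \left(-63\right) = \left(28 \left(-30\right)^{2} - 194726\right) + \frac{756}{65} = \left(28 \cdot 900 - 194726\right) + \frac{756}{65} = \left(25200 - 194726\right) + \frac{756}{65} = -169526 + \frac{756}{65} = - \frac{11018434}{65}$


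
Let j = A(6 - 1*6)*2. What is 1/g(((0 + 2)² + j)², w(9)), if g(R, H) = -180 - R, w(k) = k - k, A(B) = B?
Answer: -1/196 ≈ -0.0051020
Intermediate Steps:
j = 0 (j = (6 - 1*6)*2 = (6 - 6)*2 = 0*2 = 0)
w(k) = 0
1/g(((0 + 2)² + j)², w(9)) = 1/(-180 - ((0 + 2)² + 0)²) = 1/(-180 - (2² + 0)²) = 1/(-180 - (4 + 0)²) = 1/(-180 - 1*4²) = 1/(-180 - 1*16) = 1/(-180 - 16) = 1/(-196) = -1/196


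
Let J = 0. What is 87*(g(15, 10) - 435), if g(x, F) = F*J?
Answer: -37845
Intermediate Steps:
g(x, F) = 0 (g(x, F) = F*0 = 0)
87*(g(15, 10) - 435) = 87*(0 - 435) = 87*(-435) = -37845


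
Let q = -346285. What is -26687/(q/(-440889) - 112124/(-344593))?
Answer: -4054482872404599/168761625241 ≈ -24025.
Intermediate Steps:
-26687/(q/(-440889) - 112124/(-344593)) = -26687/(-346285/(-440889) - 112124/(-344593)) = -26687/(-346285*(-1/440889) - 112124*(-1/344593)) = -26687/(346285/440889 + 112124/344593) = -26687/168761625241/151927263177 = -26687*151927263177/168761625241 = -4054482872404599/168761625241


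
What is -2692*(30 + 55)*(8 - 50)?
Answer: 9610440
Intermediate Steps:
-2692*(30 + 55)*(8 - 50) = -228820*(-42) = -2692*(-3570) = 9610440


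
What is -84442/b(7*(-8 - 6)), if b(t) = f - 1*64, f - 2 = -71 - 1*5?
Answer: 42221/69 ≈ 611.90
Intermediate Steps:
f = -74 (f = 2 + (-71 - 1*5) = 2 + (-71 - 5) = 2 - 76 = -74)
b(t) = -138 (b(t) = -74 - 1*64 = -74 - 64 = -138)
-84442/b(7*(-8 - 6)) = -84442/(-138) = -84442*(-1/138) = 42221/69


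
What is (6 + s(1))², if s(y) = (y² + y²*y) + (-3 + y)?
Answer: 36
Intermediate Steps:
s(y) = -3 + y + y² + y³ (s(y) = (y² + y³) + (-3 + y) = -3 + y + y² + y³)
(6 + s(1))² = (6 + (-3 + 1 + 1² + 1³))² = (6 + (-3 + 1 + 1 + 1))² = (6 + 0)² = 6² = 36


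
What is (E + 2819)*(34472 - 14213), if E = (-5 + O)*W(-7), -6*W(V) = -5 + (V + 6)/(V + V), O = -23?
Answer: 56644164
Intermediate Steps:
W(V) = ⅚ - (6 + V)/(12*V) (W(V) = -(-5 + (V + 6)/(V + V))/6 = -(-5 + (6 + V)/((2*V)))/6 = -(-5 + (6 + V)*(1/(2*V)))/6 = -(-5 + (6 + V)/(2*V))/6 = ⅚ - (6 + V)/(12*V))
E = -23 (E = (-5 - 23)*((¼)*(-2 + 3*(-7))/(-7)) = -7*(-1)*(-2 - 21)/7 = -7*(-1)*(-23)/7 = -28*23/28 = -23)
(E + 2819)*(34472 - 14213) = (-23 + 2819)*(34472 - 14213) = 2796*20259 = 56644164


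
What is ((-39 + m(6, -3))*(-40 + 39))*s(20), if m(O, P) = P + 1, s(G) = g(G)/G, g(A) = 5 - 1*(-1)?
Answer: 123/10 ≈ 12.300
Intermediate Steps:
g(A) = 6 (g(A) = 5 + 1 = 6)
s(G) = 6/G
m(O, P) = 1 + P
((-39 + m(6, -3))*(-40 + 39))*s(20) = ((-39 + (1 - 3))*(-40 + 39))*(6/20) = ((-39 - 2)*(-1))*(6*(1/20)) = -41*(-1)*(3/10) = 41*(3/10) = 123/10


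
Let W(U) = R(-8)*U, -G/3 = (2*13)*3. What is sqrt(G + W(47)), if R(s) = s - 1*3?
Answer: I*sqrt(751) ≈ 27.404*I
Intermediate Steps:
R(s) = -3 + s (R(s) = s - 3 = -3 + s)
G = -234 (G = -3*2*13*3 = -78*3 = -3*78 = -234)
W(U) = -11*U (W(U) = (-3 - 8)*U = -11*U)
sqrt(G + W(47)) = sqrt(-234 - 11*47) = sqrt(-234 - 517) = sqrt(-751) = I*sqrt(751)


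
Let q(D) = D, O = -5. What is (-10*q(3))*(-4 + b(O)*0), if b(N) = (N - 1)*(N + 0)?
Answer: 120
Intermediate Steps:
b(N) = N*(-1 + N) (b(N) = (-1 + N)*N = N*(-1 + N))
(-10*q(3))*(-4 + b(O)*0) = (-10*3)*(-4 - 5*(-1 - 5)*0) = -30*(-4 - 5*(-6)*0) = -30*(-4 + 30*0) = -30*(-4 + 0) = -30*(-4) = 120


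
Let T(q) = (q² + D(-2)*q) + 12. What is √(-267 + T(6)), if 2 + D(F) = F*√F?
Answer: √(-231 - 12*I*√2) ≈ 0.55791 - 15.209*I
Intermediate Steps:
D(F) = -2 + F^(3/2) (D(F) = -2 + F*√F = -2 + F^(3/2))
T(q) = 12 + q² + q*(-2 - 2*I*√2) (T(q) = (q² + (-2 + (-2)^(3/2))*q) + 12 = (q² + (-2 - 2*I*√2)*q) + 12 = (q² + q*(-2 - 2*I*√2)) + 12 = 12 + q² + q*(-2 - 2*I*√2))
√(-267 + T(6)) = √(-267 + (12 + 6² - 2*6*(1 + I*√2))) = √(-267 + (12 + 36 + (-12 - 12*I*√2))) = √(-267 + (36 - 12*I*√2)) = √(-231 - 12*I*√2)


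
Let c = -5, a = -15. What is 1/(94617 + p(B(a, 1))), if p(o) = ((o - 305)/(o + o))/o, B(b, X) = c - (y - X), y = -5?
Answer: 1/94465 ≈ 1.0586e-5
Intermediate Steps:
B(b, X) = X (B(b, X) = -5 - (-5 - X) = -5 + (5 + X) = X)
p(o) = (-305 + o)/(2*o²) (p(o) = ((-305 + o)/((2*o)))/o = ((-305 + o)*(1/(2*o)))/o = ((-305 + o)/(2*o))/o = (-305 + o)/(2*o²))
1/(94617 + p(B(a, 1))) = 1/(94617 + (½)*(-305 + 1)/1²) = 1/(94617 + (½)*1*(-304)) = 1/(94617 - 152) = 1/94465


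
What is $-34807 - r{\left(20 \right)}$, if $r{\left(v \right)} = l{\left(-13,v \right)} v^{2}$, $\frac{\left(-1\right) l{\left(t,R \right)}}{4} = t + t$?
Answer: $-76407$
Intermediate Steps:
$l{\left(t,R \right)} = - 8 t$ ($l{\left(t,R \right)} = - 4 \left(t + t\right) = - 4 \cdot 2 t = - 8 t$)
$r{\left(v \right)} = 104 v^{2}$ ($r{\left(v \right)} = \left(-8\right) \left(-13\right) v^{2} = 104 v^{2}$)
$-34807 - r{\left(20 \right)} = -34807 - 104 \cdot 20^{2} = -34807 - 104 \cdot 400 = -34807 - 41600 = -76407$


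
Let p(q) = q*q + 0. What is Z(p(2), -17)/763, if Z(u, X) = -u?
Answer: -4/763 ≈ -0.0052425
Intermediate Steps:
p(q) = q² (p(q) = q² + 0 = q²)
Z(p(2), -17)/763 = -1*2²/763 = -1*4*(1/763) = -4*1/763 = -4/763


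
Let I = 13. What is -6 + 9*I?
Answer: 111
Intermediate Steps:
-6 + 9*I = -6 + 9*13 = -6 + 117 = 111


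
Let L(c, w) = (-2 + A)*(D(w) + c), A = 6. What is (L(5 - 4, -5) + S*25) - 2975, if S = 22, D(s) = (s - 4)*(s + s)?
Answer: -2061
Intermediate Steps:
D(s) = 2*s*(-4 + s) (D(s) = (-4 + s)*(2*s) = 2*s*(-4 + s))
L(c, w) = 4*c + 8*w*(-4 + w) (L(c, w) = (-2 + 6)*(2*w*(-4 + w) + c) = 4*(c + 2*w*(-4 + w)) = 4*c + 8*w*(-4 + w))
(L(5 - 4, -5) + S*25) - 2975 = ((4*(5 - 4) + 8*(-5)*(-4 - 5)) + 22*25) - 2975 = ((4*1 + 8*(-5)*(-9)) + 550) - 2975 = ((4 + 360) + 550) - 2975 = (364 + 550) - 2975 = 914 - 2975 = -2061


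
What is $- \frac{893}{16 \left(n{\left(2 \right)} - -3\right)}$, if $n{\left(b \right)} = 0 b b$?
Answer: $- \frac{893}{48} \approx -18.604$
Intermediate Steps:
$n{\left(b \right)} = 0$ ($n{\left(b \right)} = 0 b = 0$)
$- \frac{893}{16 \left(n{\left(2 \right)} - -3\right)} = - \frac{893}{16 \left(0 - -3\right)} = - \frac{893}{16 \left(0 + 3\right)} = - \frac{893}{16 \cdot 3} = - \frac{893}{48}$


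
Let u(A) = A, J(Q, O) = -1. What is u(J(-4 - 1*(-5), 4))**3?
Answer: -1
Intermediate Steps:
u(J(-4 - 1*(-5), 4))**3 = (-1)**3 = -1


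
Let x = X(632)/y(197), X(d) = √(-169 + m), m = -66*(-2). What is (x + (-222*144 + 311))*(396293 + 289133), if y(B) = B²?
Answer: -21698530882 + 685426*I*√37/38809 ≈ -2.1699e+10 + 107.43*I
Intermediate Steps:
m = 132
X(d) = I*√37 (X(d) = √(-169 + 132) = √(-37) = I*√37)
x = I*√37/38809 (x = (I*√37)/(197²) = (I*√37)/38809 = (I*√37)*(1/38809) = I*√37/38809 ≈ 0.00015674*I)
(x + (-222*144 + 311))*(396293 + 289133) = (I*√37/38809 + (-222*144 + 311))*(396293 + 289133) = (I*√37/38809 + (-31968 + 311))*685426 = (I*√37/38809 - 31657)*685426 = (-31657 + I*√37/38809)*685426 = -21698530882 + 685426*I*√37/38809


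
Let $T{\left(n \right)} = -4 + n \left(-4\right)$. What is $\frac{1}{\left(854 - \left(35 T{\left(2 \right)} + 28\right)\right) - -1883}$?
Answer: $\frac{1}{3129} \approx 0.00031959$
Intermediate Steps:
$T{\left(n \right)} = -4 - 4 n$
$\frac{1}{\left(854 - \left(35 T{\left(2 \right)} + 28\right)\right) - -1883} = \frac{1}{\left(854 - \left(35 \left(-4 - 8\right) + 28\right)\right) - -1883} = \frac{1}{\left(854 - \left(35 \left(-4 - 8\right) + 28\right)\right) + \left(-1399 + 3282\right)} = \frac{1}{\left(854 - \left(35 \left(-12\right) + 28\right)\right) + 1883} = \frac{1}{\left(854 - \left(-420 + 28\right)\right) + 1883} = \frac{1}{\left(854 - -392\right) + 1883} = \frac{1}{\left(854 + 392\right) + 1883} = \frac{1}{1246 + 1883} = \frac{1}{3129}$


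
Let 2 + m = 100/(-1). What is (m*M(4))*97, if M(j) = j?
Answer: -39576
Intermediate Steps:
m = -102 (m = -2 + 100/(-1) = -2 + 100*(-1) = -2 - 100 = -102)
(m*M(4))*97 = -102*4*97 = -408*97 = -39576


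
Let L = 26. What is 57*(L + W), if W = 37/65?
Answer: 98439/65 ≈ 1514.4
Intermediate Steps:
W = 37/65 (W = 37*(1/65) = 37/65 ≈ 0.56923)
57*(L + W) = 57*(26 + 37/65) = 57*(1727/65) = 98439/65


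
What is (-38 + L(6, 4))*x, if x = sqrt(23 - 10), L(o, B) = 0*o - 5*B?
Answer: -58*sqrt(13) ≈ -209.12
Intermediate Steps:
L(o, B) = -5*B (L(o, B) = 0 - 5*B = -5*B)
x = sqrt(13) ≈ 3.6056
(-38 + L(6, 4))*x = (-38 - 5*4)*sqrt(13) = (-38 - 20)*sqrt(13) = -58*sqrt(13)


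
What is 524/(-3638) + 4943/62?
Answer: 8975073/112778 ≈ 79.582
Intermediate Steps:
524/(-3638) + 4943/62 = 524*(-1/3638) + 4943*(1/62) = -262/1819 + 4943/62 = 8975073/112778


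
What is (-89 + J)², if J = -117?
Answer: 42436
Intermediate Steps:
(-89 + J)² = (-89 - 117)² = (-206)² = 42436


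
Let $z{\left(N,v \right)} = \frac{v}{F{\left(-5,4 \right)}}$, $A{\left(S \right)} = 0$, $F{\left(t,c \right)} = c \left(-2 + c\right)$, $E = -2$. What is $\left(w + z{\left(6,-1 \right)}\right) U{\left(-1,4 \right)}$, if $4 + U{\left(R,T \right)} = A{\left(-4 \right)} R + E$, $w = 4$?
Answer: $- \frac{93}{4} \approx -23.25$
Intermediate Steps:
$z{\left(N,v \right)} = \frac{v}{8}$ ($z{\left(N,v \right)} = \frac{v}{4 \left(-2 + 4\right)} = \frac{v}{4 \cdot 2} = \frac{v}{8}$)
$U{\left(R,T \right)} = -6$ ($U{\left(R,T \right)} = -4 - \left(2 + 0 R\right) = -4 + \left(0 - 2\right) = -4 - 2 = -6$)
$\left(w + z{\left(6,-1 \right)}\right) U{\left(-1,4 \right)} = \left(4 + \frac{1}{8} \left(-1\right)\right) \left(-6\right) = \left(4 - \frac{1}{8}\right) \left(-6\right) = \frac{31}{8} \left(-6\right) = - \frac{93}{4}$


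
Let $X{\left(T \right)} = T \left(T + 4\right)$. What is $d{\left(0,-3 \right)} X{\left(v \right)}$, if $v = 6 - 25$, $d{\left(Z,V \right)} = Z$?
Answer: $0$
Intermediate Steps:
$v = -19$ ($v = 6 - 25 = -19$)
$X{\left(T \right)} = T \left(4 + T\right)$
$d{\left(0,-3 \right)} X{\left(v \right)} = 0 \left(- 19 \left(4 - 19\right)\right) = 0 \left(\left(-19\right) \left(-15\right)\right) = 0 \cdot 285 = 0$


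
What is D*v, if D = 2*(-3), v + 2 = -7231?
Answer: 43398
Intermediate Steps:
v = -7233 (v = -2 - 7231 = -7233)
D = -6
D*v = -6*(-7233) = 43398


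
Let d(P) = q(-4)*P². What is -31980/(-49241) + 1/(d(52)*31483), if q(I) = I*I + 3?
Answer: 1261627075441/1942582200208 ≈ 0.64946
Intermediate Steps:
q(I) = 3 + I² (q(I) = I² + 3 = 3 + I²)
d(P) = 19*P² (d(P) = (3 + (-4)²)*P² = (3 + 16)*P² = 19*P²)
-31980/(-49241) + 1/(d(52)*31483) = -31980/(-49241) + 1/((19*52²)*31483) = -31980*(-1/49241) + (1/31483)/(19*2704) = 780/1201 + (1/31483)/51376 = 780/1201 + (1/51376)*(1/31483) = 780/1201 + 1/1617470608 = 1261627075441/1942582200208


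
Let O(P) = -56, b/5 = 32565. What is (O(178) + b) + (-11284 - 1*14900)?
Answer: 136585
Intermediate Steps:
b = 162825 (b = 5*32565 = 162825)
(O(178) + b) + (-11284 - 1*14900) = (-56 + 162825) + (-11284 - 1*14900) = 162769 + (-11284 - 14900) = 162769 - 26184 = 136585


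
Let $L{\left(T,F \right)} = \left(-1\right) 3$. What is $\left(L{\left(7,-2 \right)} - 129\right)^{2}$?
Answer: $17424$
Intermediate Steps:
$L{\left(T,F \right)} = -3$
$\left(L{\left(7,-2 \right)} - 129\right)^{2} = \left(-3 - 129\right)^{2} = \left(-132\right)^{2} = 17424$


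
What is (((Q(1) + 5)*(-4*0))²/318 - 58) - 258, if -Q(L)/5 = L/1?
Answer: -316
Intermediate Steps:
Q(L) = -5*L (Q(L) = -5*L/1 = -5*L)
(((Q(1) + 5)*(-4*0))²/318 - 58) - 258 = (((-5*1 + 5)*(-4*0))²/318 - 58) - 258 = (((-5 + 5)*0)²*(1/318) - 58) - 258 = ((0*0)²*(1/318) - 58) - 258 = (0²*(1/318) - 58) - 258 = (0*(1/318) - 58) - 258 = (0 - 58) - 258 = -58 - 258 = -316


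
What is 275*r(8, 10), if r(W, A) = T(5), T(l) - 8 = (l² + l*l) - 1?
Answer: 15675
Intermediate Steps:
T(l) = 7 + 2*l² (T(l) = 8 + ((l² + l*l) - 1) = 8 + ((l² + l²) - 1) = 8 + (2*l² - 1) = 8 + (-1 + 2*l²) = 7 + 2*l²)
r(W, A) = 57 (r(W, A) = 7 + 2*5² = 7 + 2*25 = 7 + 50 = 57)
275*r(8, 10) = 275*57 = 15675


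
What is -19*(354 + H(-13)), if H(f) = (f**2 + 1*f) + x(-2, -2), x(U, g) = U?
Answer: -9652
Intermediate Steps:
H(f) = -2 + f + f**2 (H(f) = (f**2 + 1*f) - 2 = (f**2 + f) - 2 = (f + f**2) - 2 = -2 + f + f**2)
-19*(354 + H(-13)) = -19*(354 + (-2 - 13 + (-13)**2)) = -19*(354 + (-2 - 13 + 169)) = -19*(354 + 154) = -19*508 = -9652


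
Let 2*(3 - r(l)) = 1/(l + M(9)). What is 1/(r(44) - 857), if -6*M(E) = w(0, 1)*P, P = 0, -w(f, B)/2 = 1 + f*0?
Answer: -88/75153 ≈ -0.0011709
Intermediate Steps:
w(f, B) = -2 (w(f, B) = -2*(1 + f*0) = -2*(1 + 0) = -2*1 = -2)
M(E) = 0 (M(E) = -(-1)*0/3 = -⅙*0 = 0)
r(l) = 3 - 1/(2*l) (r(l) = 3 - 1/(2*(l + 0)) = 3 - 1/(2*l))
1/(r(44) - 857) = 1/((3 - ½/44) - 857) = 1/((3 - ½*1/44) - 857) = 1/((3 - 1/88) - 857) = 1/(263/88 - 857) = 1/(-75153/88) = -88/75153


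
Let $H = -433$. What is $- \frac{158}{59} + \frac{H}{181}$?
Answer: $- \frac{54145}{10679} \approx -5.0702$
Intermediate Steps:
$- \frac{158}{59} + \frac{H}{181} = - \frac{158}{59} - \frac{433}{181} = - \frac{54145}{10679}$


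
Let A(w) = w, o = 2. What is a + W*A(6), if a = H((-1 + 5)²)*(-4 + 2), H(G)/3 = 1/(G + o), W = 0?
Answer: -⅓ ≈ -0.33333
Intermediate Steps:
H(G) = 3/(2 + G) (H(G) = 3/(G + 2) = 3/(2 + G))
a = -⅓ (a = (3/(2 + (-1 + 5)²))*(-4 + 2) = (3/(2 + 4²))*(-2) = (3/(2 + 16))*(-2) = (3/18)*(-2) = (3*(1/18))*(-2) = (⅙)*(-2) = -⅓ ≈ -0.33333)
a + W*A(6) = -⅓ + 0*6 = -⅓ + 0 = -⅓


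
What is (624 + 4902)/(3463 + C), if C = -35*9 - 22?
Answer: 921/521 ≈ 1.7678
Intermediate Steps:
C = -337 (C = -315 - 22 = -337)
(624 + 4902)/(3463 + C) = (624 + 4902)/(3463 - 337) = 5526/3126 = 5526*(1/3126) = 921/521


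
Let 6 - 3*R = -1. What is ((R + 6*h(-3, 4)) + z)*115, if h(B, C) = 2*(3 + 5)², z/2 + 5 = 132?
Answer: 353395/3 ≈ 1.1780e+5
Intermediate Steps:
z = 254 (z = -10 + 2*132 = -10 + 264 = 254)
h(B, C) = 128 (h(B, C) = 2*8² = 2*64 = 128)
R = 7/3 (R = 2 - ⅓*(-1) = 2 + ⅓ = 7/3 ≈ 2.3333)
((R + 6*h(-3, 4)) + z)*115 = ((7/3 + 6*128) + 254)*115 = ((7/3 + 768) + 254)*115 = (2311/3 + 254)*115 = (3073/3)*115 = 353395/3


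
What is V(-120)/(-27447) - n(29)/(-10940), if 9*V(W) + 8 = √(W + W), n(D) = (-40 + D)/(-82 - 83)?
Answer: 519941/13512158100 - 4*I*√15/247023 ≈ 3.848e-5 - 6.2715e-5*I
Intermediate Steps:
n(D) = 8/33 - D/165 (n(D) = (-40 + D)/(-165) = (-40 + D)*(-1/165) = 8/33 - D/165)
V(W) = -8/9 + √2*√W/9 (V(W) = -8/9 + √(W + W)/9 = -8/9 + √(2*W)/9 = -8/9 + (√2*√W)/9 = -8/9 + √2*√W/9)
V(-120)/(-27447) - n(29)/(-10940) = (-8/9 + √2*√(-120)/9)/(-27447) - (8/33 - 1/165*29)/(-10940) = (-8/9 + √2*(2*I*√30)/9)*(-1/27447) - (8/33 - 29/165)*(-1/10940) = (-8/9 + 4*I*√15/9)*(-1/27447) - 1*1/15*(-1/10940) = (8/247023 - 4*I*√15/247023) - 1/15*(-1/10940) = (8/247023 - 4*I*√15/247023) + 1/164100 = 519941/13512158100 - 4*I*√15/247023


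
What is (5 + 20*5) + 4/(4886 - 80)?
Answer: 252317/2403 ≈ 105.00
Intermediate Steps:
(5 + 20*5) + 4/(4886 - 80) = (5 + 100) + 4/4806 = 105 + 4*(1/4806) = 105 + 2/2403 = 252317/2403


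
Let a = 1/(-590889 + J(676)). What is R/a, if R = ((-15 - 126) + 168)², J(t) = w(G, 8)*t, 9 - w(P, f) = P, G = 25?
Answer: -438642945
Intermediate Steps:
w(P, f) = 9 - P
J(t) = -16*t (J(t) = (9 - 1*25)*t = (9 - 25)*t = -16*t)
R = 729 (R = (-141 + 168)² = 27² = 729)
a = -1/601705 (a = 1/(-590889 - 16*676) = 1/(-590889 - 10816) = 1/(-601705) = -1/601705 ≈ -1.6619e-6)
R/a = 729/(-1/601705) = 729*(-601705) = -438642945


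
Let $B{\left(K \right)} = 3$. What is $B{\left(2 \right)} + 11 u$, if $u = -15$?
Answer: $-162$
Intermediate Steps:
$B{\left(2 \right)} + 11 u = 3 + 11 \left(-15\right) = 3 - 165 = -162$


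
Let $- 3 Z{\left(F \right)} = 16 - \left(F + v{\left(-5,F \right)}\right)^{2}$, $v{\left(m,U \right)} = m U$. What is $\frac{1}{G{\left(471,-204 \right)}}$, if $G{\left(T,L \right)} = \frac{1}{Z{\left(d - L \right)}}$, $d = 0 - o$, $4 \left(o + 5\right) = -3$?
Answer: $234635$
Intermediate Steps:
$o = - \frac{23}{4}$ ($o = -5 + \frac{1}{4} \left(-3\right) = -5 - \frac{3}{4} = - \frac{23}{4} \approx -5.75$)
$v{\left(m,U \right)} = U m$
$d = \frac{23}{4}$ ($d = 0 - - \frac{23}{4} = 0 + \frac{23}{4} = \frac{23}{4} \approx 5.75$)
$Z{\left(F \right)} = - \frac{16}{3} + \frac{16 F^{2}}{3}$ ($Z{\left(F \right)} = - \frac{16 - \left(F + F \left(-5\right)\right)^{2}}{3} = - \frac{16 - \left(F - 5 F\right)^{2}}{3} = - \frac{16 - \left(- 4 F\right)^{2}}{3} = - \frac{16 - 16 F^{2}}{3} = - \frac{16}{3} + \frac{16 F^{2}}{3}$)
$G{\left(T,L \right)} = \frac{1}{- \frac{16}{3} + \frac{16 \left(\frac{23}{4} - L\right)^{2}}{3}}$
$\frac{1}{G{\left(471,-204 \right)}} = \frac{1}{3 \frac{1}{-16 + \left(-23 + 4 \left(-204\right)\right)^{2}}} = \frac{1}{3 \frac{1}{-16 + \left(-23 - 816\right)^{2}}} = \frac{1}{3 \frac{1}{-16 + \left(-839\right)^{2}}} = \frac{1}{3 \frac{1}{-16 + 703921}} = \frac{1}{3 \cdot \frac{1}{703905}} = \frac{1}{\frac{1}{234635}} = 234635$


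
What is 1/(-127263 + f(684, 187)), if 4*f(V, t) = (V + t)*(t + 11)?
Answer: -2/168297 ≈ -1.1884e-5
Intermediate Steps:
f(V, t) = (11 + t)*(V + t)/4 (f(V, t) = ((V + t)*(t + 11))/4 = ((V + t)*(11 + t))/4 = ((11 + t)*(V + t))/4 = (11 + t)*(V + t)/4)
1/(-127263 + f(684, 187)) = 1/(-127263 + ((¼)*187² + (11/4)*684 + (11/4)*187 + (¼)*684*187)) = 1/(-127263 + ((¼)*34969 + 1881 + 2057/4 + 31977)) = 1/(-127263 + (34969/4 + 1881 + 2057/4 + 31977)) = 1/(-127263 + 86229/2) = 1/(-168297/2) = -2/168297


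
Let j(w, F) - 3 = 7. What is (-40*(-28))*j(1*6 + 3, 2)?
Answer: 11200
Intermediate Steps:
j(w, F) = 10 (j(w, F) = 3 + 7 = 10)
(-40*(-28))*j(1*6 + 3, 2) = -40*(-28)*10 = 1120*10 = 11200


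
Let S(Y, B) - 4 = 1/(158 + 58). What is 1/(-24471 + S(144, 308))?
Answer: -216/5284871 ≈ -4.0871e-5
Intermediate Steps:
S(Y, B) = 865/216 (S(Y, B) = 4 + 1/(158 + 58) = 4 + 1/216 = 865/216)
1/(-24471 + S(144, 308)) = 1/(-24471 + 865/216) = 1/(-5284871/216) = -216/5284871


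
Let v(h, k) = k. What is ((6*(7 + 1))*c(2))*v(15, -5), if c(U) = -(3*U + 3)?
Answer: 2160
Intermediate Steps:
c(U) = -3 - 3*U (c(U) = -(3 + 3*U) = -3 - 3*U)
((6*(7 + 1))*c(2))*v(15, -5) = ((6*(7 + 1))*(-3 - 3*2))*(-5) = ((6*8)*(-3 - 6))*(-5) = (48*(-9))*(-5) = -432*(-5) = 2160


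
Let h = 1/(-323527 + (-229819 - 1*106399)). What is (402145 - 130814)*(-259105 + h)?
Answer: -46382197057788806/659745 ≈ -7.0303e+10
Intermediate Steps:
h = -1/659745 (h = 1/(-323527 + (-229819 - 106399)) = 1/(-323527 - 336218) = 1/(-659745) = -1/659745 ≈ -1.5157e-6)
(402145 - 130814)*(-259105 + h) = (402145 - 130814)*(-259105 - 1/659745) = 271331*(-170943228226/659745) = -46382197057788806/659745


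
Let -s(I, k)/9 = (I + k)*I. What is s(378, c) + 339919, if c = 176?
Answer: -1544789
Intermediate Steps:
s(I, k) = -9*I*(I + k) (s(I, k) = -9*(I + k)*I = -9*I*(I + k))
s(378, c) + 339919 = -9*378*(378 + 176) + 339919 = -9*378*554 + 339919 = -1884708 + 339919 = -1544789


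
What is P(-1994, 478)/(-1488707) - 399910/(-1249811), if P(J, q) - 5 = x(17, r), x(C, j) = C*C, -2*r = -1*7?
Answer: 594981371936/1860602384377 ≈ 0.31978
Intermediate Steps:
r = 7/2 (r = -(-1)*7/2 = -½*(-7) = 7/2 ≈ 3.5000)
x(C, j) = C²
P(J, q) = 294 (P(J, q) = 5 + 17² = 5 + 289 = 294)
P(-1994, 478)/(-1488707) - 399910/(-1249811) = 294/(-1488707) - 399910/(-1249811) = 294*(-1/1488707) - 399910*(-1/1249811) = -294/1488707 + 399910/1249811 = 594981371936/1860602384377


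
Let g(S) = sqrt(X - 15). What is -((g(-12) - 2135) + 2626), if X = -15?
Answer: -491 - I*sqrt(30) ≈ -491.0 - 5.4772*I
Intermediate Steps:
g(S) = I*sqrt(30) (g(S) = sqrt(-15 - 15) = sqrt(-30) = I*sqrt(30))
-((g(-12) - 2135) + 2626) = -((I*sqrt(30) - 2135) + 2626) = -((-2135 + I*sqrt(30)) + 2626) = -(491 + I*sqrt(30)) = -491 - I*sqrt(30)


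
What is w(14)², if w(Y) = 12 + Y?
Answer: 676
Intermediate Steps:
w(14)² = (12 + 14)² = 26² = 676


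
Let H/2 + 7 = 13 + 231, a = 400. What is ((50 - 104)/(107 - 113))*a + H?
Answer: 4074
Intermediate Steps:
H = 474 (H = -14 + 2*(13 + 231) = -14 + 2*244 = -14 + 488 = 474)
((50 - 104)/(107 - 113))*a + H = ((50 - 104)/(107 - 113))*400 + 474 = -54/(-6)*400 + 474 = -54*(-1/6)*400 + 474 = 9*400 + 474 = 3600 + 474 = 4074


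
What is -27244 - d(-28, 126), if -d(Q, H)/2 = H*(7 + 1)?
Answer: -25228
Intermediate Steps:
d(Q, H) = -16*H (d(Q, H) = -2*H*(7 + 1) = -2*H*8 = -16*H)
-27244 - d(-28, 126) = -27244 - (-16)*126 = -27244 - 1*(-2016) = -27244 + 2016 = -25228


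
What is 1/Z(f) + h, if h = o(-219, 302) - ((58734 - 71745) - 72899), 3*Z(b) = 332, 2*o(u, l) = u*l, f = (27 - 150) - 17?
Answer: 17543215/332 ≈ 52841.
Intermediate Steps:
f = -140 (f = -123 - 17 = -140)
o(u, l) = l*u/2 (o(u, l) = (u*l)/2 = (l*u)/2 = l*u/2)
Z(b) = 332/3 (Z(b) = (⅓)*332 = 332/3)
h = 52841 (h = (½)*302*(-219) - ((58734 - 71745) - 72899) = -33069 - (-13011 - 72899) = -33069 - 1*(-85910) = -33069 + 85910 = 52841)
1/Z(f) + h = 1/(332/3) + 52841 = 3/332 + 52841 = 17543215/332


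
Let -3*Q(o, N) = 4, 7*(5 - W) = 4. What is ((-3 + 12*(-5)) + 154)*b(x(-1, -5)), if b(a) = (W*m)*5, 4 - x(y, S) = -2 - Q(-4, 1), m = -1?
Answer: -2015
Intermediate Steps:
W = 31/7 (W = 5 - 1/7*4 = 5 - 4/7 = 31/7 ≈ 4.4286)
Q(o, N) = -4/3 (Q(o, N) = -1/3*4 = -4/3)
x(y, S) = 14/3 (x(y, S) = 4 - (-2 - 1*(-4/3)) = 4 - (-2 + 4/3) = 4 - 1*(-2/3) = 4 + 2/3 = 14/3)
b(a) = -155/7 (b(a) = ((31/7)*(-1))*5 = -31/7*5 = -155/7)
((-3 + 12*(-5)) + 154)*b(x(-1, -5)) = ((-3 + 12*(-5)) + 154)*(-155/7) = ((-3 - 60) + 154)*(-155/7) = (-63 + 154)*(-155/7) = 91*(-155/7) = -2015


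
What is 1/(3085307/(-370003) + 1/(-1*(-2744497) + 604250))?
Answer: -1239046436241/10331912190326 ≈ -0.11992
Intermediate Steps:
1/(3085307/(-370003) + 1/(-1*(-2744497) + 604250)) = 1/(3085307*(-1/370003) + 1/(2744497 + 604250)) = 1/(-3085307/370003 + 1/3348747) = 1/(-10331912190326/1239046436241) = -1239046436241/10331912190326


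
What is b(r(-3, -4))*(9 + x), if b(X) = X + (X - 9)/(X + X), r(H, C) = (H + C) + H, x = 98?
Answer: -19367/20 ≈ -968.35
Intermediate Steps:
r(H, C) = C + 2*H (r(H, C) = (C + H) + H = C + 2*H)
b(X) = X + (-9 + X)/(2*X) (b(X) = X + (-9 + X)/((2*X)) = X + (-9 + X)*(1/(2*X)) = X + (-9 + X)/(2*X))
b(r(-3, -4))*(9 + x) = (1/2 + (-4 + 2*(-3)) - 9/(2*(-4 + 2*(-3))))*(9 + 98) = (1/2 + (-4 - 6) - 9/(2*(-4 - 6)))*107 = (1/2 - 10 - 9/2/(-10))*107 = (1/2 - 10 - 9/2*(-1/10))*107 = (1/2 - 10 + 9/20)*107 = -181/20*107 = -19367/20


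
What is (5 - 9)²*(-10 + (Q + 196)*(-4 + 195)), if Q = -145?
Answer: 155696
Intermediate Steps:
(5 - 9)²*(-10 + (Q + 196)*(-4 + 195)) = (5 - 9)²*(-10 + (-145 + 196)*(-4 + 195)) = (-4)²*(-10 + 51*191) = 16*(-10 + 9741) = 16*9731 = 155696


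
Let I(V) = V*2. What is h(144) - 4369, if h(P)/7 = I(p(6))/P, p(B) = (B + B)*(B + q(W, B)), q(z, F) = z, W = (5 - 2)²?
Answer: -8703/2 ≈ -4351.5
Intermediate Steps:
W = 9 (W = 3² = 9)
p(B) = 2*B*(9 + B) (p(B) = (B + B)*(B + 9) = (2*B)*(9 + B) = 2*B*(9 + B))
I(V) = 2*V
h(P) = 2520/P (h(P) = 7*((2*(2*6*(9 + 6)))/P) = 7*((2*(2*6*15))/P) = 7*((2*180)/P) = 7*(360/P) = 2520/P)
h(144) - 4369 = 2520/144 - 4369 = 2520*(1/144) - 4369 = 35/2 - 4369 = -8703/2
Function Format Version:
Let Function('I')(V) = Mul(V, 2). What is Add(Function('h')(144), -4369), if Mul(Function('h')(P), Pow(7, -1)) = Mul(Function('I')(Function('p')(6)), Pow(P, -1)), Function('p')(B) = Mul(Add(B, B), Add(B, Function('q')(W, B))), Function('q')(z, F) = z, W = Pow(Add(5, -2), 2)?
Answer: Rational(-8703, 2) ≈ -4351.5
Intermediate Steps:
W = 9 (W = Pow(3, 2) = 9)
Function('p')(B) = Mul(2, B, Add(9, B)) (Function('p')(B) = Mul(Add(B, B), Add(B, 9)) = Mul(Mul(2, B), Add(9, B)) = Mul(2, B, Add(9, B)))
Function('I')(V) = Mul(2, V)
Function('h')(P) = Mul(2520, Pow(P, -1)) (Function('h')(P) = Mul(7, Mul(Mul(2, Mul(2, 6, Add(9, 6))), Pow(P, -1))) = Mul(7, Mul(Mul(2, Mul(2, 6, 15)), Pow(P, -1))) = Mul(7, Mul(Mul(2, 180), Pow(P, -1))) = Mul(7, Mul(360, Pow(P, -1))) = Mul(2520, Pow(P, -1)))
Add(Function('h')(144), -4369) = Add(Mul(2520, Pow(144, -1)), -4369) = Add(Mul(2520, Rational(1, 144)), -4369) = Add(Rational(35, 2), -4369) = Rational(-8703, 2)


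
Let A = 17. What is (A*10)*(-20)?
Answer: -3400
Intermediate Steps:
(A*10)*(-20) = (17*10)*(-20) = 170*(-20) = -3400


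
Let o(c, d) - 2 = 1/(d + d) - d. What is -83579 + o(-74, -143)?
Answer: -23862125/286 ≈ -83434.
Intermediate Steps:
o(c, d) = 2 + 1/(2*d) - d (o(c, d) = 2 + (1/(d + d) - d) = 2 + (1/(2*d) - d) = 2 + 1/(2*d) - d)
-83579 + o(-74, -143) = -83579 + (2 + (1/2)/(-143) - 1*(-143)) = -83579 + (2 + (1/2)*(-1/143) + 143) = -83579 + (2 - 1/286 + 143) = -83579 + 41469/286 = -23862125/286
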